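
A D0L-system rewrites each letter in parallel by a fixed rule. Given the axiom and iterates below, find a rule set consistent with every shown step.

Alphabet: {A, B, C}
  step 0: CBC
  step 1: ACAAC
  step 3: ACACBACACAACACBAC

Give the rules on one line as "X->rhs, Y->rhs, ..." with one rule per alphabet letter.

A->CB, B->A, C->AC

  step 0 ⇒ step 1: CBC ⇒ AC·A·AC
    B ↦ A
    C ↦ AC
    A ↦ CB  (constrained at step 1)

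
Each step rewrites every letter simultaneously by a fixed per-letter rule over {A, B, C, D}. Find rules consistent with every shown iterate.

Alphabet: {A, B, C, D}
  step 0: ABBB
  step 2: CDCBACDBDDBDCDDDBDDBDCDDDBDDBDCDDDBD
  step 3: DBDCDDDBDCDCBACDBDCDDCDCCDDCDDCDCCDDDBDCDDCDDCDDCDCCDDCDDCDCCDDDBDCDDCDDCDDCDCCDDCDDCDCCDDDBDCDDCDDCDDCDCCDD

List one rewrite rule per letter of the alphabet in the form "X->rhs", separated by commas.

  step 2 ⇒ step 3: CDCBACDBDDBDCDDDBDDBDCDDDBDDBDCDDDBD ⇒ DBD·CDD·DBD·CDC·BAC·DBD·CDD·CDC·CDD·CDD·CDC·CDD·DBD·CDD·CDD·CDD·CDC·CDD·CDD·CDC·CDD·DBD·CDD·CDD·CDD·CDC·CDD·CDD·CDC·CDD·DBD·CDD·CDD·CDD·CDC·CDD
    A ↦ BAC
    B ↦ CDC
    C ↦ DBD
    D ↦ CDD

A->BAC, B->CDC, C->DBD, D->CDD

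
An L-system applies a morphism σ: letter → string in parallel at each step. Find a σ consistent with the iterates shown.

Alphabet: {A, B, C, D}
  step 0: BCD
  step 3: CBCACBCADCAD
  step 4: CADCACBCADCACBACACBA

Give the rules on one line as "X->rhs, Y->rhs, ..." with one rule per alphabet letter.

A->CB, B->D, C->CA, D->A

  step 3 ⇒ step 4: CBCACBCADCAD ⇒ CA·D·CA·CB·CA·D·CA·CB·A·CA·CB·A
    A ↦ CB
    B ↦ D
    C ↦ CA
    D ↦ A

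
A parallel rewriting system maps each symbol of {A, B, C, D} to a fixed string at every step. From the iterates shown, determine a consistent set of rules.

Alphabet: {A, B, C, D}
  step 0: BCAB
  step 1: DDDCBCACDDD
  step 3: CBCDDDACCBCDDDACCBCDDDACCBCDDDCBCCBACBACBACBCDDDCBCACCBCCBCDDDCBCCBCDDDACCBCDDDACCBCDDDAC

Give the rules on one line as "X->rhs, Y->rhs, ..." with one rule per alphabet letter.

  step 0 ⇒ step 1: BCAB ⇒ DDD·CBC·AC·DDD
    A ↦ AC
    B ↦ DDD
    C ↦ CBC
    D ↦ CBA  (constrained at step 1)

A->AC, B->DDD, C->CBC, D->CBA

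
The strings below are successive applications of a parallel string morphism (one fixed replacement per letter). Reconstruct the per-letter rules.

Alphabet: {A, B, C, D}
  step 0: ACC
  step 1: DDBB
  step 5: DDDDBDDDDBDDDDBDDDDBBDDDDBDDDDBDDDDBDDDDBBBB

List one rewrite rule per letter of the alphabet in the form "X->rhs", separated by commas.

  step 0 ⇒ step 1: ACC ⇒ DD·B·B
    A ↦ DD
    C ↦ B
    B ↦ C  (constrained at step 1)
    D ↦ AAC  (constrained at step 1)

A->DD, B->C, C->B, D->AAC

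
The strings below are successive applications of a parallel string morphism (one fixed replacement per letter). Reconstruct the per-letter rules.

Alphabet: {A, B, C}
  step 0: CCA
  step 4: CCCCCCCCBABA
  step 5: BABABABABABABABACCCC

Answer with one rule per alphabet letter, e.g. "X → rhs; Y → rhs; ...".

A->C, B->C, C->BA

  step 4 ⇒ step 5: CCCCCCCCBABA ⇒ BA·BA·BA·BA·BA·BA·BA·BA·C·C·C·C
    A ↦ C
    B ↦ C
    C ↦ BA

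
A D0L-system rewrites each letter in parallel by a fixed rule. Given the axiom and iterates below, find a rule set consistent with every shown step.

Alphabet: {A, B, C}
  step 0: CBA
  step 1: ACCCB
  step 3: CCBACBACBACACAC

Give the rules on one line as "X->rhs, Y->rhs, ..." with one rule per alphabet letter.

A->B, B->CC, C->AC

  step 0 ⇒ step 1: CBA ⇒ AC·CC·B
    A ↦ B
    B ↦ CC
    C ↦ AC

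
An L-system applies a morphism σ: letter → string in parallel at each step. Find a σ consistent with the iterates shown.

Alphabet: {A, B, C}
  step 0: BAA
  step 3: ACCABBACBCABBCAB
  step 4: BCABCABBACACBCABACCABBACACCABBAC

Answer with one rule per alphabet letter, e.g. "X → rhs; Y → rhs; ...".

  step 3 ⇒ step 4: ACCABBACBCABBCAB ⇒ B·CAB·CAB·B·AC·AC·B·CAB·AC·CAB·B·AC·AC·CAB·B·AC
    A ↦ B
    B ↦ AC
    C ↦ CAB

A->B, B->AC, C->CAB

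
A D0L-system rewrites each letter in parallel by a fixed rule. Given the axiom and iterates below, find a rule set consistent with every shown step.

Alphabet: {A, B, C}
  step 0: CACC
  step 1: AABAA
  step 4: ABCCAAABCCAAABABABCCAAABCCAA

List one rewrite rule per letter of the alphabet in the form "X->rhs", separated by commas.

  step 0 ⇒ step 1: CACC ⇒ A·AB·A·A
    A ↦ AB
    C ↦ A
    B ↦ CC  (constrained at step 1)

A->AB, B->CC, C->A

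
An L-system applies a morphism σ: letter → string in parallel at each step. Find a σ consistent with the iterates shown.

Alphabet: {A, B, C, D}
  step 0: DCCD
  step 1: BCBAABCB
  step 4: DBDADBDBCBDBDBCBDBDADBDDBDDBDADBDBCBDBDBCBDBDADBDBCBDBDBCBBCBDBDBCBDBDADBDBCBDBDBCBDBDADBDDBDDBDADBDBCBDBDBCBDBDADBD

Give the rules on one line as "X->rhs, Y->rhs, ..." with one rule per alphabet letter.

  step 0 ⇒ step 1: DCCD ⇒ BCB·A·A·BCB
    C ↦ A
    D ↦ BCB
    A ↦ B  (constrained at step 1)
    B ↦ DBD  (constrained at step 1)

A->B, B->DBD, C->A, D->BCB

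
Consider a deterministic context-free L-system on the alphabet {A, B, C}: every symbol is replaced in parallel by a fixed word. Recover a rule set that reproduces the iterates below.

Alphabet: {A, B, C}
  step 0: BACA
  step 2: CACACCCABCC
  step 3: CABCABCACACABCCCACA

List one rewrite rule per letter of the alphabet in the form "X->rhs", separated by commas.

  step 2 ⇒ step 3: CACACCCABCC ⇒ CA·B·CA·B·CA·CA·CA·B·CC·CA·CA
    A ↦ B
    B ↦ CC
    C ↦ CA

A->B, B->CC, C->CA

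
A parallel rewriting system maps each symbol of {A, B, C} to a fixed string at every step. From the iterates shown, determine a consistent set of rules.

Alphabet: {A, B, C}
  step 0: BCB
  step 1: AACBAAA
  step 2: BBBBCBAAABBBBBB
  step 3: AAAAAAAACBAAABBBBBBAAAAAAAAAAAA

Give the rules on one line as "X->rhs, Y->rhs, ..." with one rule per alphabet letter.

A->BB, B->AA, C->CBA

  step 2 ⇒ step 3: BBBBCBAAABBBBBB ⇒ AA·AA·AA·AA·CBA·AA·BB·BB·BB·AA·AA·AA·AA·AA·AA
    A ↦ BB
    B ↦ AA
    C ↦ CBA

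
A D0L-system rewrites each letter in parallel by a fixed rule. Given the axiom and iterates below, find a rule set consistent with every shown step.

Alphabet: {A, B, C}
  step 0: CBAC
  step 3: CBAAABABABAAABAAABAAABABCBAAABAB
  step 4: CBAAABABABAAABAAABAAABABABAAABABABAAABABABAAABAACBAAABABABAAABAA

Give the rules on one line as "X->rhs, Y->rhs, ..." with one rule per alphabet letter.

  step 3 ⇒ step 4: CBAAABABABAAABAAABAAABABCBAAABAB ⇒ CB·AA·AB·AB·AB·AA·AB·AA·AB·AA·AB·AB·AB·AA·AB·AB·AB·AA·AB·AB·AB·AA·AB·AA·CB·AA·AB·AB·AB·AA·AB·AA
    A ↦ AB
    B ↦ AA
    C ↦ CB

A->AB, B->AA, C->CB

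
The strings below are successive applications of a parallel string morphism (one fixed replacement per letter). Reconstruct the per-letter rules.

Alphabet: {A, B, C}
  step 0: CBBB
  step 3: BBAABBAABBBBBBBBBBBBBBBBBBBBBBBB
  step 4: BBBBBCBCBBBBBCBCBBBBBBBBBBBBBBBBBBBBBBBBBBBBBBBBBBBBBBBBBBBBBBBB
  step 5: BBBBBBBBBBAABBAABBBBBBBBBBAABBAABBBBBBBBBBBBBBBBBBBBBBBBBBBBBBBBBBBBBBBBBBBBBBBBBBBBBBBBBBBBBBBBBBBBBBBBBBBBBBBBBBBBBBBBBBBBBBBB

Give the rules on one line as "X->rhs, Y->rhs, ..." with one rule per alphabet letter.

A->BC, B->BB, C->AA

  step 4 ⇒ step 5: BBBBBCBCBBBBBCBCBBBBBBBBBBBBBBBBBBBBBBBBBBBBBBBBBBBBBBBBBBBBBBBB ⇒ BB·BB·BB·BB·BB·AA·BB·AA·BB·BB·BB·BB·BB·AA·BB·AA·BB·BB·BB·BB·BB·BB·BB·BB·BB·BB·BB·BB·BB·BB·BB·BB·BB·BB·BB·BB·BB·BB·BB·BB·BB·BB·BB·BB·BB·BB·BB·BB·BB·BB·BB·BB·BB·BB·BB·BB·BB·BB·BB·BB·BB·BB·BB·BB
    B ↦ BB
    C ↦ AA
  step 3 ⇒ step 4: BBAABBAABBBBBBBBBBBBBBBBBBBBBBBB ⇒ BB·BB·BC·BC·BB·BB·BC·BC·BB·BB·BB·BB·BB·BB·BB·BB·BB·BB·BB·BB·BB·BB·BB·BB·BB·BB·BB·BB·BB·BB·BB·BB
    A ↦ BC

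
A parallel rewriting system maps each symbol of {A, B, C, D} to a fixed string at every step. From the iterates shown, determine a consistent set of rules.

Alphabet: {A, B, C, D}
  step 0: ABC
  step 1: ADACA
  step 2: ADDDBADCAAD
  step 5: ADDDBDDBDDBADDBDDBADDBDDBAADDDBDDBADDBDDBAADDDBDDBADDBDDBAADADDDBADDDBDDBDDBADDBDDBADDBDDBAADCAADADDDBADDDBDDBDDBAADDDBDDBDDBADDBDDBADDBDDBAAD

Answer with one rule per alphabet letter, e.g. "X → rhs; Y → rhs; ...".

A->AD, B->A, C->CA, D->DDB

  step 1 ⇒ step 2: ADACA ⇒ AD·DDB·AD·CA·AD
    A ↦ AD
    C ↦ CA
    D ↦ DDB
  step 0 ⇒ step 1: ABC ⇒ AD·A·CA
    B ↦ A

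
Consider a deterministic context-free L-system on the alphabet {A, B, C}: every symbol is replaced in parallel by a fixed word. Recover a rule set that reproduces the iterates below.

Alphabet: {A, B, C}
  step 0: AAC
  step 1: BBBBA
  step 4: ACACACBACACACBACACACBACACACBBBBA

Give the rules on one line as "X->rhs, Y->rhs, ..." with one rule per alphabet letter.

A->B, B->AC, C->BBA

  step 0 ⇒ step 1: AAC ⇒ B·B·BBA
    A ↦ B
    C ↦ BBA
    B ↦ AC  (constrained at step 1)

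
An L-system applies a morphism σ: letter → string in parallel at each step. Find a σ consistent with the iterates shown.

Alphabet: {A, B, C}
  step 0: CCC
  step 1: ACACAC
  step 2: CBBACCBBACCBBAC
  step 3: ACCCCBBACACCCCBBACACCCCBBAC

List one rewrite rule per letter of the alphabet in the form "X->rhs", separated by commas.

A->CBB, B->C, C->AC

  step 2 ⇒ step 3: CBBACCBBACCBBAC ⇒ AC·C·C·CBB·AC·AC·C·C·CBB·AC·AC·C·C·CBB·AC
    A ↦ CBB
    B ↦ C
    C ↦ AC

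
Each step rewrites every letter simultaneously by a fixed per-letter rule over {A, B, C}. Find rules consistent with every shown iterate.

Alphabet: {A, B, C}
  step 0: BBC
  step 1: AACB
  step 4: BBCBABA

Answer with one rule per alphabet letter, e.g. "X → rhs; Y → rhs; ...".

  step 0 ⇒ step 1: BBC ⇒ A·A·CB
    B ↦ A
    C ↦ CB
    A ↦ B  (constrained at step 1)

A->B, B->A, C->CB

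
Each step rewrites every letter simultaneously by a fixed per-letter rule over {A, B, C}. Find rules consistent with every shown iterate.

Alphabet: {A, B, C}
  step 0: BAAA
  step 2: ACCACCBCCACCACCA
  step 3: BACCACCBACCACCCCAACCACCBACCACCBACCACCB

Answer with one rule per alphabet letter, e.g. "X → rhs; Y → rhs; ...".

A->B, B->CCA, C->ACC

  step 2 ⇒ step 3: ACCACCBCCACCACCA ⇒ B·ACC·ACC·B·ACC·ACC·CCA·ACC·ACC·B·ACC·ACC·B·ACC·ACC·B
    A ↦ B
    B ↦ CCA
    C ↦ ACC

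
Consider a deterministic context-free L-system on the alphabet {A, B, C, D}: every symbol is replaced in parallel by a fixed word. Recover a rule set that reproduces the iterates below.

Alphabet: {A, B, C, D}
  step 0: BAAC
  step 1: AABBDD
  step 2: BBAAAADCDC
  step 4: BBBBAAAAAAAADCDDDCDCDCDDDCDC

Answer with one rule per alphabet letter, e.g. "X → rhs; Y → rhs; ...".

  step 1 ⇒ step 2: AABBDD ⇒ B·B·AA·AA·DC·DC
    A ↦ B
    B ↦ AA
    D ↦ DC
  step 0 ⇒ step 1: BAAC ⇒ AA·B·B·DD
    C ↦ DD

A->B, B->AA, C->DD, D->DC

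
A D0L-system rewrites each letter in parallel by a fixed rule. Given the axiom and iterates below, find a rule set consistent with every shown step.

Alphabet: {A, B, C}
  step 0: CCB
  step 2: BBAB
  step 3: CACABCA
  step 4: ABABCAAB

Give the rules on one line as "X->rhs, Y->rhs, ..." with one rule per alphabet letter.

A->B, B->CA, C->A

  step 3 ⇒ step 4: CACABCA ⇒ A·B·A·B·CA·A·B
    A ↦ B
    B ↦ CA
    C ↦ A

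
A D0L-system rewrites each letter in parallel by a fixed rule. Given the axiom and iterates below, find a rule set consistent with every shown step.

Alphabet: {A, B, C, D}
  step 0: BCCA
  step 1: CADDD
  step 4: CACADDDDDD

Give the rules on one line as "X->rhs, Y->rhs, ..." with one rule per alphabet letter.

  step 0 ⇒ step 1: BCCA ⇒ CA·D·D·D
    A ↦ D
    B ↦ CA
    C ↦ D
    D ↦ B  (constrained at step 1)

A->D, B->CA, C->D, D->B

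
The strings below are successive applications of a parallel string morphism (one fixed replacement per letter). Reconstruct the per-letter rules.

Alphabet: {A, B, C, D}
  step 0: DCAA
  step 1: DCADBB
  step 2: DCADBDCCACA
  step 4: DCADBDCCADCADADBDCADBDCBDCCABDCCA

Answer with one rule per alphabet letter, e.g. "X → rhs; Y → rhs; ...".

  step 1 ⇒ step 2: DCADBB ⇒ DC·AD·B·DC·CA·CA
    A ↦ B
    B ↦ CA
    C ↦ AD
    D ↦ DC

A->B, B->CA, C->AD, D->DC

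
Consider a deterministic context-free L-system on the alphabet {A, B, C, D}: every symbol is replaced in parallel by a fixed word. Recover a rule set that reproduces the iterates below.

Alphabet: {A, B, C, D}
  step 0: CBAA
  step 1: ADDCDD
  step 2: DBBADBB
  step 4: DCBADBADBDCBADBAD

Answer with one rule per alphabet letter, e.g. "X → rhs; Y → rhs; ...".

  step 1 ⇒ step 2: ADDCDD ⇒ D·B·B·AD·B·B
    A ↦ D
    C ↦ AD
    D ↦ B
  step 0 ⇒ step 1: CBAA ⇒ AD·DC·D·D
    B ↦ DC

A->D, B->DC, C->AD, D->B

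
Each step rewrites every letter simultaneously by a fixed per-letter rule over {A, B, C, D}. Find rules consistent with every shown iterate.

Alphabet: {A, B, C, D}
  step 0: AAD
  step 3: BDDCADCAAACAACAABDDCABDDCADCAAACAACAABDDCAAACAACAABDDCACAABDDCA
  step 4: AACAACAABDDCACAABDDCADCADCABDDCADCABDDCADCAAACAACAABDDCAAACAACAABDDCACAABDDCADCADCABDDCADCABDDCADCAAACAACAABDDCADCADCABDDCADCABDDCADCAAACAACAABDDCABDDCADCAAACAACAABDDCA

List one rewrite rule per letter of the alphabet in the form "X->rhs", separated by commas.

  step 3 ⇒ step 4: BDDCADCAAACAACAABDDCABDDCADCAAACAACAABDDCAAACAACAABDDCACAABDDCA ⇒ AA·CAA·CAA·BD·DCA·CAA·BD·DCA·DCA·DCA·BD·DCA·DCA·BD·DCA·DCA·AA·CAA·CAA·BD·DCA·AA·CAA·CAA·BD·DCA·CAA·BD·DCA·DCA·DCA·BD·DCA·DCA·BD·DCA·DCA·AA·CAA·CAA·BD·DCA·DCA·DCA·BD·DCA·DCA·BD·DCA·DCA·AA·CAA·CAA·BD·DCA·BD·DCA·DCA·AA·CAA·CAA·BD·DCA
    A ↦ DCA
    B ↦ AA
    C ↦ BD
    D ↦ CAA

A->DCA, B->AA, C->BD, D->CAA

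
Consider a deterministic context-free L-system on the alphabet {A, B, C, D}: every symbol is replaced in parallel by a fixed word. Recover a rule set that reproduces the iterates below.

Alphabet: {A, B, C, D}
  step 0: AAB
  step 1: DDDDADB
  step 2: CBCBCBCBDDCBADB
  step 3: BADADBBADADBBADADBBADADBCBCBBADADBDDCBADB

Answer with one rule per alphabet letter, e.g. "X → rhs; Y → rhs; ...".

A->DD, B->ADB, C->BAD, D->CB

  step 2 ⇒ step 3: CBCBCBCBDDCBADB ⇒ BAD·ADB·BAD·ADB·BAD·ADB·BAD·ADB·CB·CB·BAD·ADB·DD·CB·ADB
    A ↦ DD
    B ↦ ADB
    C ↦ BAD
    D ↦ CB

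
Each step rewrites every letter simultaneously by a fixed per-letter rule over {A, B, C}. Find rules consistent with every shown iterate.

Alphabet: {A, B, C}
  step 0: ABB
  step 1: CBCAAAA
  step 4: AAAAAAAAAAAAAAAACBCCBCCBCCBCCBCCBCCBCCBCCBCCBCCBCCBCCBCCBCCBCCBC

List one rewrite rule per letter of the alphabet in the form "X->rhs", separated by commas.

  step 0 ⇒ step 1: ABB ⇒ CBC·AA·AA
    A ↦ CBC
    B ↦ AA
    C ↦ A  (constrained at step 1)

A->CBC, B->AA, C->A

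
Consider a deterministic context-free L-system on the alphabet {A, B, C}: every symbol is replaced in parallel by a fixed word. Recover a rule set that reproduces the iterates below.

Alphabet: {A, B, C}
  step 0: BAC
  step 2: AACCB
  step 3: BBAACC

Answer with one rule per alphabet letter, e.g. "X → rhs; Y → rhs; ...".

A->B, B->CC, C->A

  step 2 ⇒ step 3: AACCB ⇒ B·B·A·A·CC
    A ↦ B
    B ↦ CC
    C ↦ A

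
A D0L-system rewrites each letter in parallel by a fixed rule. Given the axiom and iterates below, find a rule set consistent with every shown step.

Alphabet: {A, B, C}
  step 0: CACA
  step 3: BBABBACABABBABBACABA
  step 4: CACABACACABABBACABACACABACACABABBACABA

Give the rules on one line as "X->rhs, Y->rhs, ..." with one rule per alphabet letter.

A->BA, B->CA, C->B

  step 3 ⇒ step 4: BBABBACABABBABBACABA ⇒ CA·CA·BA·CA·CA·BA·B·BA·CA·BA·CA·CA·BA·CA·CA·BA·B·BA·CA·BA
    A ↦ BA
    B ↦ CA
    C ↦ B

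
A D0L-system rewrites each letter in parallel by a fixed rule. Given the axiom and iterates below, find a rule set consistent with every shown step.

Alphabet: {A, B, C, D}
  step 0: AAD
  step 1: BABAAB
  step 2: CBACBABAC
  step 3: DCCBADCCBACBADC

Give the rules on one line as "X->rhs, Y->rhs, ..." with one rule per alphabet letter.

A->BA, B->C, C->DC, D->AB

  step 2 ⇒ step 3: CBACBABAC ⇒ DC·C·BA·DC·C·BA·C·BA·DC
    A ↦ BA
    B ↦ C
    C ↦ DC
  step 0 ⇒ step 1: AAD ⇒ BA·BA·AB
    D ↦ AB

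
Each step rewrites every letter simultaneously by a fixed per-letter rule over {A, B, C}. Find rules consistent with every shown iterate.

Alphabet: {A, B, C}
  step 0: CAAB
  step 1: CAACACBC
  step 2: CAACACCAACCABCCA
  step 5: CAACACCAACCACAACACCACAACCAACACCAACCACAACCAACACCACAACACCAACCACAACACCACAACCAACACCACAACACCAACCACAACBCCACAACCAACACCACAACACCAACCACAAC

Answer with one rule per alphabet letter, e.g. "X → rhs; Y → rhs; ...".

A->AC, B->BC, C->CA

  step 1 ⇒ step 2: CAACACBC ⇒ CA·AC·AC·CA·AC·CA·BC·CA
    A ↦ AC
    B ↦ BC
    C ↦ CA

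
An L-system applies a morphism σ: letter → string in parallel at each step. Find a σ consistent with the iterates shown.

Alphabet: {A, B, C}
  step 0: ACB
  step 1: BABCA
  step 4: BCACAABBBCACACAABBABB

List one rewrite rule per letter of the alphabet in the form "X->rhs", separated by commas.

  step 0 ⇒ step 1: ACB ⇒ B·AB·CA
    A ↦ B
    B ↦ CA
    C ↦ AB

A->B, B->CA, C->AB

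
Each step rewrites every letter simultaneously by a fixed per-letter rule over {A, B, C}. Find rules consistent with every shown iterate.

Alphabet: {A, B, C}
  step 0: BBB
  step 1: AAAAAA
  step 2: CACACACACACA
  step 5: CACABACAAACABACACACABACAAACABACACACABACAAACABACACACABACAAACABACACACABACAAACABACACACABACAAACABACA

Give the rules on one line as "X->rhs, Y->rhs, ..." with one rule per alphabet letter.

A->CA, B->AA, C->BA

  step 1 ⇒ step 2: AAAAAA ⇒ CA·CA·CA·CA·CA·CA
    A ↦ CA
  step 0 ⇒ step 1: BBB ⇒ AA·AA·AA
    B ↦ AA
    C ↦ BA  (constrained at step 2)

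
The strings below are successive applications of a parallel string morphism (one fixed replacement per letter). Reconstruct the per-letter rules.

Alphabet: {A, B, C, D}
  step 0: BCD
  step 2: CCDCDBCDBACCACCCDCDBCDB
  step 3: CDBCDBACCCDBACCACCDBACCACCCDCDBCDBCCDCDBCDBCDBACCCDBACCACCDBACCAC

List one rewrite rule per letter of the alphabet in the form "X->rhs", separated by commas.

  step 2 ⇒ step 3: CCDCDBCDBACCACCCDCDBCDB ⇒ CDB·CDB·ACC·CDB·ACC·AC·CDB·ACC·AC·CCD·CDB·CDB·CCD·CDB·CDB·CDB·ACC·CDB·ACC·AC·CDB·ACC·AC
    A ↦ CCD
    B ↦ AC
    C ↦ CDB
    D ↦ ACC

A->CCD, B->AC, C->CDB, D->ACC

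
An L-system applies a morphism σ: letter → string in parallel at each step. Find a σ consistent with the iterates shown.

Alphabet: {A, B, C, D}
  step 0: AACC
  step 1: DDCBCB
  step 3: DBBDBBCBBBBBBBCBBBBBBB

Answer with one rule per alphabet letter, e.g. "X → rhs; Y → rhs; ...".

A->D, B->BB, C->CB, D->AB

  step 0 ⇒ step 1: AACC ⇒ D·D·CB·CB
    A ↦ D
    C ↦ CB
    B ↦ BB  (constrained at step 1)
    D ↦ AB  (constrained at step 1)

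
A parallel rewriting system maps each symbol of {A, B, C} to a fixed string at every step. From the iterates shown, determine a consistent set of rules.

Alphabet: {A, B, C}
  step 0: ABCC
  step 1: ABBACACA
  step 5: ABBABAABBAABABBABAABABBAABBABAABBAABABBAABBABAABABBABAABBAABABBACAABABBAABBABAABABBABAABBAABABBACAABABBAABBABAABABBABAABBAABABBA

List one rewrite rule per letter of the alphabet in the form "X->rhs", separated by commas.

  step 0 ⇒ step 1: ABCC ⇒ AB·BA·CA·CA
    A ↦ AB
    B ↦ BA
    C ↦ CA

A->AB, B->BA, C->CA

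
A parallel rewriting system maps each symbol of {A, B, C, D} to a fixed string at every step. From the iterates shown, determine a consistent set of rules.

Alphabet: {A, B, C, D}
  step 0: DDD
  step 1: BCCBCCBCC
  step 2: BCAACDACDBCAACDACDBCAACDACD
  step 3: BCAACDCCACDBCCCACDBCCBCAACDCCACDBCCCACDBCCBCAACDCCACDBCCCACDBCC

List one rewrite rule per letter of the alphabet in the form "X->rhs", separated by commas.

  step 2 ⇒ step 3: BCAACDACDBCAACDACDBCAACDACD ⇒ BCA·ACD·C·C·ACD·BCC·C·ACD·BCC·BCA·ACD·C·C·ACD·BCC·C·ACD·BCC·BCA·ACD·C·C·ACD·BCC·C·ACD·BCC
    A ↦ C
    B ↦ BCA
    C ↦ ACD
    D ↦ BCC

A->C, B->BCA, C->ACD, D->BCC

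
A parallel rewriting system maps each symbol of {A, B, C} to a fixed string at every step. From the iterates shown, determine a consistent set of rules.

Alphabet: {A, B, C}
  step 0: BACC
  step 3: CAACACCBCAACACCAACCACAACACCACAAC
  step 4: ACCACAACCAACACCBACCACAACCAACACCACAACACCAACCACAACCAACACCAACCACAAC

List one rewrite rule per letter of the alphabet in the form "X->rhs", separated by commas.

A->CA, B->CB, C->AC

  step 3 ⇒ step 4: CAACACCBCAACACCAACCACAACACCACAAC ⇒ AC·CA·CA·AC·CA·AC·AC·CB·AC·CA·CA·AC·CA·AC·AC·CA·CA·AC·AC·CA·AC·CA·CA·AC·CA·AC·AC·CA·AC·CA·CA·AC
    A ↦ CA
    B ↦ CB
    C ↦ AC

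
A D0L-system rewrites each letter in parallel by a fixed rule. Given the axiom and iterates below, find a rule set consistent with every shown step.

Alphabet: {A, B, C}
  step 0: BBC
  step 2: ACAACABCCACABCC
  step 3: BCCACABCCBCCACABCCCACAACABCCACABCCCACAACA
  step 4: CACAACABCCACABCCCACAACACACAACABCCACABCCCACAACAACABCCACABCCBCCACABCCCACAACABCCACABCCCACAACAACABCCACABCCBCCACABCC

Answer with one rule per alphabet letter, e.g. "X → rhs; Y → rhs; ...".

  step 3 ⇒ step 4: BCCACABCCBCCACABCCCACAACABCCACABCCCACAACA ⇒ C·ACA·ACA·BCC·ACA·BCC·C·ACA·ACA·C·ACA·ACA·BCC·ACA·BCC·C·ACA·ACA·ACA·BCC·ACA·BCC·BCC·ACA·BCC·C·ACA·ACA·BCC·ACA·BCC·C·ACA·ACA·ACA·BCC·ACA·BCC·BCC·ACA·BCC
    A ↦ BCC
    B ↦ C
    C ↦ ACA

A->BCC, B->C, C->ACA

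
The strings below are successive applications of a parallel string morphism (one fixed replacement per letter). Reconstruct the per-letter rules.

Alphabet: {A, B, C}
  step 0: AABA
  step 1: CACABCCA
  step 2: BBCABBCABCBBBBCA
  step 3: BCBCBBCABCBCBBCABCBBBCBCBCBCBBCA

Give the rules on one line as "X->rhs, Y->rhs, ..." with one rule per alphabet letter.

A->CA, B->BC, C->BB

  step 2 ⇒ step 3: BBCABBCABCBBBBCA ⇒ BC·BC·BB·CA·BC·BC·BB·CA·BC·BB·BC·BC·BC·BC·BB·CA
    A ↦ CA
    B ↦ BC
    C ↦ BB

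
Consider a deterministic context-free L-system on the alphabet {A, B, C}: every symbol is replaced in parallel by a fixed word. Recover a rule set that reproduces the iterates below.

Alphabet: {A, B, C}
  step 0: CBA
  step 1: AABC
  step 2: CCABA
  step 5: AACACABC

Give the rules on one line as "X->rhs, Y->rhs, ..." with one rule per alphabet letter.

  step 1 ⇒ step 2: AABC ⇒ C·C·AB·A
    A ↦ C
    B ↦ AB
    C ↦ A

A->C, B->AB, C->A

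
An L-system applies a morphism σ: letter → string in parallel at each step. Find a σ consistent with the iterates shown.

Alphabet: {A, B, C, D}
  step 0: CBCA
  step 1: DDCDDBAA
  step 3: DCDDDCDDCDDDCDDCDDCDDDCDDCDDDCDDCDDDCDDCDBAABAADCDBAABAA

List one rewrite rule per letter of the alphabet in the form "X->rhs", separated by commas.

  step 0 ⇒ step 1: CBCA ⇒ D·DCD·D·BAA
    A ↦ BAA
    B ↦ DCD
    C ↦ D
    D ↦ DCD  (constrained at step 1)

A->BAA, B->DCD, C->D, D->DCD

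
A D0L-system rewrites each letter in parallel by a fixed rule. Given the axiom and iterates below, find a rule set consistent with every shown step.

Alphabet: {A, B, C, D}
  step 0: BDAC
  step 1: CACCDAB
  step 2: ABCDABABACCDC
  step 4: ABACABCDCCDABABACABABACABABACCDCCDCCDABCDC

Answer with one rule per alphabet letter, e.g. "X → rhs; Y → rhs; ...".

  step 1 ⇒ step 2: CACCDAB ⇒ AB·CD·AB·AB·AC·CD·C
    A ↦ CD
    B ↦ C
    C ↦ AB
    D ↦ AC

A->CD, B->C, C->AB, D->AC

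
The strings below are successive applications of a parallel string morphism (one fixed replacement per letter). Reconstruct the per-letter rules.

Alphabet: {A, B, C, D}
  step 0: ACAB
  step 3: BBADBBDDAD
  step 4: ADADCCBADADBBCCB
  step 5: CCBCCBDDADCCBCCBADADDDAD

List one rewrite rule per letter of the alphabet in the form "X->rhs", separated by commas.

  step 4 ⇒ step 5: ADADCCBADADBBCCB ⇒ CC·B·CC·B·D·D·AD·CC·B·CC·B·AD·AD·D·D·AD
    A ↦ CC
    B ↦ AD
    C ↦ D
    D ↦ B

A->CC, B->AD, C->D, D->B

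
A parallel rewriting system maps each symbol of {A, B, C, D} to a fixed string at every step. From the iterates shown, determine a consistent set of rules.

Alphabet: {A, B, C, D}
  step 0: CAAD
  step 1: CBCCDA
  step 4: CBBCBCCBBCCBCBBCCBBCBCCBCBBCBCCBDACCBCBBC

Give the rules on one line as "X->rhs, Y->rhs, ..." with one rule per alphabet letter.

A->C, B->BC, C->CB, D->DA

  step 0 ⇒ step 1: CAAD ⇒ CB·C·C·DA
    A ↦ C
    C ↦ CB
    D ↦ DA
    B ↦ BC  (constrained at step 1)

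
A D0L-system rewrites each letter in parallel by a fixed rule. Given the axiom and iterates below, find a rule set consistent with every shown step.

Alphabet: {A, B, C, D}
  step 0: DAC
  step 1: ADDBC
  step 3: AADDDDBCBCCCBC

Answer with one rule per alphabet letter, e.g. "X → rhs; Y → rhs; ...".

A->DD, B->CC, C->BC, D->A

  step 0 ⇒ step 1: DAC ⇒ A·DD·BC
    A ↦ DD
    C ↦ BC
    D ↦ A
    B ↦ CC  (constrained at step 1)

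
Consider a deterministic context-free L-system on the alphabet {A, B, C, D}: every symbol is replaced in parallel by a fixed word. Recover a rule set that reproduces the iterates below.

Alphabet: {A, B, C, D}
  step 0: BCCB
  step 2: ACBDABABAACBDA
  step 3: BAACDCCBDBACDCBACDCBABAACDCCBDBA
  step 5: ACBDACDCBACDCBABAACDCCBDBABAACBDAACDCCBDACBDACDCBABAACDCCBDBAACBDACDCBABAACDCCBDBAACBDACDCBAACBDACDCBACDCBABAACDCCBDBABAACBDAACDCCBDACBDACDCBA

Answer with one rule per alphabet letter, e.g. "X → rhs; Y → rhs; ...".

  step 2 ⇒ step 3: ACBDABABAACBDA ⇒ BA·A·CDC·CBD·BA·CDC·BA·CDC·BA·BA·A·CDC·CBD·BA
    A ↦ BA
    B ↦ CDC
    C ↦ A
    D ↦ CBD

A->BA, B->CDC, C->A, D->CBD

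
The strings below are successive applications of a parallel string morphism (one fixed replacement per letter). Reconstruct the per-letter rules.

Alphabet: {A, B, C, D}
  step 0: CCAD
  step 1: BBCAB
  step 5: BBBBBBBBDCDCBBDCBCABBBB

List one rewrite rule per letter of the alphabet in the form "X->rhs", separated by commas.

A->CA, B->DC, C->B, D->B

  step 0 ⇒ step 1: CCAD ⇒ B·B·CA·B
    A ↦ CA
    C ↦ B
    D ↦ B
    B ↦ DC  (constrained at step 1)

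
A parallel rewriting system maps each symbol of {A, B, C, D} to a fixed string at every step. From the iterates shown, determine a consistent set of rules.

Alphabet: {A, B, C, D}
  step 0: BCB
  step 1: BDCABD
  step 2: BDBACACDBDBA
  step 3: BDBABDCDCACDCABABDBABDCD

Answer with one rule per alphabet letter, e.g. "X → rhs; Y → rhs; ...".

  step 2 ⇒ step 3: BDBACACDBDBA ⇒ BD·BA·BD·CD·CA·CD·CA·BA·BD·BA·BD·CD
    A ↦ CD
    B ↦ BD
    C ↦ CA
    D ↦ BA

A->CD, B->BD, C->CA, D->BA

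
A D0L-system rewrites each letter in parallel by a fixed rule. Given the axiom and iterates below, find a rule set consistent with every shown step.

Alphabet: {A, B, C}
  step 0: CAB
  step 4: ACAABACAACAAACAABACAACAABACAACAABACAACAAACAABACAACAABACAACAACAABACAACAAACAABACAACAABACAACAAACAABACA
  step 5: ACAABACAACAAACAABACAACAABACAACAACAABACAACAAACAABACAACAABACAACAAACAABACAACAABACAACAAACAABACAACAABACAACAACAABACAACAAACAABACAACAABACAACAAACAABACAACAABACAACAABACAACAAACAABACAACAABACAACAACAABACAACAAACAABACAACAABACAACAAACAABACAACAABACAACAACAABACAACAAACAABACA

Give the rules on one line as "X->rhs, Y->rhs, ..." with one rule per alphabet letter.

  step 4 ⇒ step 5: ACAABACAACAAACAABACAACAABACAACAABACAACAAACAABACAACAABACAACAACAABACAACAAACAABACAACAABACAACAAACAABACA ⇒ ACA·AB·ACA·ACA·A·ACA·AB·ACA·ACA·AB·ACA·ACA·ACA·AB·ACA·ACA·A·ACA·AB·ACA·ACA·AB·ACA·ACA·A·ACA·AB·ACA·ACA·AB·ACA·ACA·A·ACA·AB·ACA·ACA·AB·ACA·ACA·ACA·AB·ACA·ACA·A·ACA·AB·ACA·ACA·AB·ACA·ACA·A·ACA·AB·ACA·ACA·AB·ACA·ACA·AB·ACA·ACA·A·ACA·AB·ACA·ACA·AB·ACA·ACA·ACA·AB·ACA·ACA·A·ACA·AB·ACA·ACA·AB·ACA·ACA·A·ACA·AB·ACA·ACA·AB·ACA·ACA·ACA·AB·ACA·ACA·A·ACA·AB·ACA
    A ↦ ACA
    B ↦ A
    C ↦ AB

A->ACA, B->A, C->AB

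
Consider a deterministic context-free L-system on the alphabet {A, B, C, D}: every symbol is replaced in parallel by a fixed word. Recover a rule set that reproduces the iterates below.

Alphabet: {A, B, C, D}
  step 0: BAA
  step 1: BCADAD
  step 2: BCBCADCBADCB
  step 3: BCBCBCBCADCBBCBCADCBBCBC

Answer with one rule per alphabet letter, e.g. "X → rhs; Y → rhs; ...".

  step 2 ⇒ step 3: BCBCADCBADCB ⇒ BC·BC·BC·BC·AD·CB·BC·BC·AD·CB·BC·BC
    A ↦ AD
    B ↦ BC
    C ↦ BC
    D ↦ CB

A->AD, B->BC, C->BC, D->CB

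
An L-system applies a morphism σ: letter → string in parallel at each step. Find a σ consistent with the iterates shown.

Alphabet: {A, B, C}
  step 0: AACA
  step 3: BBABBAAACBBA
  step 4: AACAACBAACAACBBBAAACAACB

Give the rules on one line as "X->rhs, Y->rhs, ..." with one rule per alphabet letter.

A->B, B->AAC, C->A

  step 3 ⇒ step 4: BBABBAAACBBA ⇒ AAC·AAC·B·AAC·AAC·B·B·B·A·AAC·AAC·B
    A ↦ B
    B ↦ AAC
    C ↦ A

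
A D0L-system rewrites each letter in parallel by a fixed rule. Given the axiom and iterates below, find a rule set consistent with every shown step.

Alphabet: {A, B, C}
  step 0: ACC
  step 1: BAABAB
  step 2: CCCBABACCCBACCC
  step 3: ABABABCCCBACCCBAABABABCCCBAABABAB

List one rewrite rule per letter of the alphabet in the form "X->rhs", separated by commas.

  step 2 ⇒ step 3: CCCBABACCCBACCC ⇒ AB·AB·AB·CCC·BA·CCC·BA·AB·AB·AB·CCC·BA·AB·AB·AB
    A ↦ BA
    B ↦ CCC
    C ↦ AB

A->BA, B->CCC, C->AB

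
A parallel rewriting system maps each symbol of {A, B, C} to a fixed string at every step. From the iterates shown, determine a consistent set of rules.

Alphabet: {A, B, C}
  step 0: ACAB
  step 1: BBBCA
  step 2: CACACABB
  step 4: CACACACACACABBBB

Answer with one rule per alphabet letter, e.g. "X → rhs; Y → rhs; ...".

  step 1 ⇒ step 2: BBBCA ⇒ CA·CA·CA·B·B
    A ↦ B
    B ↦ CA
    C ↦ B

A->B, B->CA, C->B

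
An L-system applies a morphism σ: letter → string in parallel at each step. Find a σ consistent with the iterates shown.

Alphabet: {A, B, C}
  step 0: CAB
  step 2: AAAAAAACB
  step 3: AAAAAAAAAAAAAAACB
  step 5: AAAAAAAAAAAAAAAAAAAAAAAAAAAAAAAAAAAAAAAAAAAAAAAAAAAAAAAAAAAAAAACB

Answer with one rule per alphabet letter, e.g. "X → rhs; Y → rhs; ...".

A->AA, B->CB, C->A

  step 2 ⇒ step 3: AAAAAAACB ⇒ AA·AA·AA·AA·AA·AA·AA·A·CB
    A ↦ AA
    B ↦ CB
    C ↦ A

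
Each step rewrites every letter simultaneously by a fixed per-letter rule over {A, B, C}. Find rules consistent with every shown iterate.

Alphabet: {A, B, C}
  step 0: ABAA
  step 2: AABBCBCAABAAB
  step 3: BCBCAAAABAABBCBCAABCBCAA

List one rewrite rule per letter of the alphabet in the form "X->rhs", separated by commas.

A->BC, B->AA, C->B

  step 2 ⇒ step 3: AABBCBCAABAAB ⇒ BC·BC·AA·AA·B·AA·B·BC·BC·AA·BC·BC·AA
    A ↦ BC
    B ↦ AA
    C ↦ B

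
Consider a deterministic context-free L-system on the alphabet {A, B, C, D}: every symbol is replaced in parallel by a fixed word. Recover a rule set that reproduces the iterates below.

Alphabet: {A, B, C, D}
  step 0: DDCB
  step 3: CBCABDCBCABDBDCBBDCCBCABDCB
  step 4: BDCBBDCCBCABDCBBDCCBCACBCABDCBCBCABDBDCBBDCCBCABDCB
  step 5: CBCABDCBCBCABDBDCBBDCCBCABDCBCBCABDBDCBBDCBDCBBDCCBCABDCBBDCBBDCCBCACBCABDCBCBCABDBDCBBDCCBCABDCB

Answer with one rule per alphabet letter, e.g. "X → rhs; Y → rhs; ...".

A->C, B->CB, C->BD, D->CA

  step 4 ⇒ step 5: BDCBBDCCBCABDCBBDCCBCACBCABDCBCBCABDBDCBBDCCBCABDCB ⇒ CB·CA·BD·CB·CB·CA·BD·BD·CB·BD·C·CB·CA·BD·CB·CB·CA·BD·BD·CB·BD·C·BD·CB·BD·C·CB·CA·BD·CB·BD·CB·BD·C·CB·CA·CB·CA·BD·CB·CB·CA·BD·BD·CB·BD·C·CB·CA·BD·CB
    A ↦ C
    B ↦ CB
    C ↦ BD
    D ↦ CA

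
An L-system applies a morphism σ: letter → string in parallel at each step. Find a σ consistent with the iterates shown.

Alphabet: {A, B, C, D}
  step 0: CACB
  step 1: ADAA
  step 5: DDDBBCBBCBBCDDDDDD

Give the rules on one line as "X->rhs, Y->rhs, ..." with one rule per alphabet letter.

A->D, B->A, C->A, D->BBC

  step 0 ⇒ step 1: CACB ⇒ A·D·A·A
    A ↦ D
    B ↦ A
    C ↦ A
    D ↦ BBC  (constrained at step 1)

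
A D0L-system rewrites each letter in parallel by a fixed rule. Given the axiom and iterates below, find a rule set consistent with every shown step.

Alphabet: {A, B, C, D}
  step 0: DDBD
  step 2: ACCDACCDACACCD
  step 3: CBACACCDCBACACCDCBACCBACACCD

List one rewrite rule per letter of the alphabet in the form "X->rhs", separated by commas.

  step 2 ⇒ step 3: ACCDACCDACACCD ⇒ CB·AC·AC·CD·CB·AC·AC·CD·CB·AC·CB·AC·AC·CD
    A ↦ CB
    C ↦ AC
    D ↦ CD
    B ↦ C  (constrained at step 0)

A->CB, B->C, C->AC, D->CD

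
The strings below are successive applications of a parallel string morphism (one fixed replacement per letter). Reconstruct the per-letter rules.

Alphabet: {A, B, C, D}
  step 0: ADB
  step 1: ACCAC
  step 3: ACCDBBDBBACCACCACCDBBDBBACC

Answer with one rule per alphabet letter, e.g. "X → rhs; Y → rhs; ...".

  step 0 ⇒ step 1: ADB ⇒ ACC·A·C
    A ↦ ACC
    B ↦ C
    D ↦ A
    C ↦ DBB  (constrained at step 1)

A->ACC, B->C, C->DBB, D->A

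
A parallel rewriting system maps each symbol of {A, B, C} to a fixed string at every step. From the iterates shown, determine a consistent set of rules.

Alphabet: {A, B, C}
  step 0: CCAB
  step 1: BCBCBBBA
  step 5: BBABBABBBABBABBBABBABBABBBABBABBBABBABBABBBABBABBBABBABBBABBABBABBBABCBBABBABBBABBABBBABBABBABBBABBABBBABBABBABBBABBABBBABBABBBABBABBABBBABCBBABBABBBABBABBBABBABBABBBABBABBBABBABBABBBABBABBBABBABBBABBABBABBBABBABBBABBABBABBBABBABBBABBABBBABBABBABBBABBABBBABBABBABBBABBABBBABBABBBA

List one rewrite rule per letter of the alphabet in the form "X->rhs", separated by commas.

A->B, B->BBA, C->BC

  step 0 ⇒ step 1: CCAB ⇒ BC·BC·B·BBA
    A ↦ B
    B ↦ BBA
    C ↦ BC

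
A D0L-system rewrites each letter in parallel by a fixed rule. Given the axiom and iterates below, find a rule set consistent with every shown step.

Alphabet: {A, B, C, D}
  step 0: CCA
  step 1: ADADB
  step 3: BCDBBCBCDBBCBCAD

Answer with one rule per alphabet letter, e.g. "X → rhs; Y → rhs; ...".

A->B, B->BC, C->AD, D->DB

  step 0 ⇒ step 1: CCA ⇒ AD·AD·B
    A ↦ B
    C ↦ AD
    B ↦ BC  (constrained at step 1)
    D ↦ DB  (constrained at step 1)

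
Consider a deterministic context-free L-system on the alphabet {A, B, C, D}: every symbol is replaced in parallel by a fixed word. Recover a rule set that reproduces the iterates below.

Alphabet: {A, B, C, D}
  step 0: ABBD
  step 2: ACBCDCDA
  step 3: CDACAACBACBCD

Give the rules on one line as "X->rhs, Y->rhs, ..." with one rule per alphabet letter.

A->CD, B->A, C->AC, D->B

  step 2 ⇒ step 3: ACBCDCDA ⇒ CD·AC·A·AC·B·AC·B·CD
    A ↦ CD
    B ↦ A
    C ↦ AC
    D ↦ B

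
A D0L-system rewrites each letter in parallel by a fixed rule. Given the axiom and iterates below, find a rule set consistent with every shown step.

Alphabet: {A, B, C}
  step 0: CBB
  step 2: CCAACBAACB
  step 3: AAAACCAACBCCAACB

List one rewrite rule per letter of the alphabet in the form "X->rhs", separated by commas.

  step 2 ⇒ step 3: CCAACBAACB ⇒ AA·AA·C·C·AA·CB·C·C·AA·CB
    A ↦ C
    B ↦ CB
    C ↦ AA

A->C, B->CB, C->AA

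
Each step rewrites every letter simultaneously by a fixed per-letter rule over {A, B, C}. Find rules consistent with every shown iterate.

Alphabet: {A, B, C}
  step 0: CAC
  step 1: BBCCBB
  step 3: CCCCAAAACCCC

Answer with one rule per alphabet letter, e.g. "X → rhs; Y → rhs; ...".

  step 0 ⇒ step 1: CAC ⇒ BB·CC·BB
    A ↦ CC
    C ↦ BB
    B ↦ A  (constrained at step 1)

A->CC, B->A, C->BB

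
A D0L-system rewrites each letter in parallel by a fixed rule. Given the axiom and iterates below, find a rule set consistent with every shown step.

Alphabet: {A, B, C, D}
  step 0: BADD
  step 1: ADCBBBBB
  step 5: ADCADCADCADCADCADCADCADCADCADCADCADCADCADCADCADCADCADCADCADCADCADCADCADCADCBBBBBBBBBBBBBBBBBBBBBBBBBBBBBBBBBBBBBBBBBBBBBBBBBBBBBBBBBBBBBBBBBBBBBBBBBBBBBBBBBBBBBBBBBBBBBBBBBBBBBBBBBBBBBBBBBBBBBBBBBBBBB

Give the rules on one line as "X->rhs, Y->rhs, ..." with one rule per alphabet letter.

A->B, B->ADC, C->BB, D->BB

  step 0 ⇒ step 1: BADD ⇒ ADC·B·BB·BB
    A ↦ B
    B ↦ ADC
    D ↦ BB
    C ↦ BB  (constrained at step 1)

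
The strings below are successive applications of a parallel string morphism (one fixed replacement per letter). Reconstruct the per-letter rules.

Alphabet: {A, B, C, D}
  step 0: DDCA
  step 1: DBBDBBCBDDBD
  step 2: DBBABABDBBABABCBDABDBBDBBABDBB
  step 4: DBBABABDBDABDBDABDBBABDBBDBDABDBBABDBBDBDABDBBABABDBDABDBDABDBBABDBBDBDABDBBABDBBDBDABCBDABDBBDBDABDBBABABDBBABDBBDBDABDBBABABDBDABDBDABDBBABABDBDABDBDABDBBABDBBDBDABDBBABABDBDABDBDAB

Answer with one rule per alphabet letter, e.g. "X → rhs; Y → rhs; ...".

A->DBD, B->AB, C->CBD, D->DBB

  step 1 ⇒ step 2: DBBDBBCBDDBD ⇒ DBB·AB·AB·DBB·AB·AB·CBD·AB·DBB·DBB·AB·DBB
    B ↦ AB
    C ↦ CBD
    D ↦ DBB
  step 0 ⇒ step 1: DDCA ⇒ DBB·DBB·CBD·DBD
    A ↦ DBD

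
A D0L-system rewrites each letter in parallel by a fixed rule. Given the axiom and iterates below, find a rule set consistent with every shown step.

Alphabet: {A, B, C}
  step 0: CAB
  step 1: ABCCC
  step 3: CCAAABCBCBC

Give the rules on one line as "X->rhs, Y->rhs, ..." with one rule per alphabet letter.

  step 0 ⇒ step 1: CAB ⇒ A·BC·CC
    A ↦ BC
    B ↦ CC
    C ↦ A

A->BC, B->CC, C->A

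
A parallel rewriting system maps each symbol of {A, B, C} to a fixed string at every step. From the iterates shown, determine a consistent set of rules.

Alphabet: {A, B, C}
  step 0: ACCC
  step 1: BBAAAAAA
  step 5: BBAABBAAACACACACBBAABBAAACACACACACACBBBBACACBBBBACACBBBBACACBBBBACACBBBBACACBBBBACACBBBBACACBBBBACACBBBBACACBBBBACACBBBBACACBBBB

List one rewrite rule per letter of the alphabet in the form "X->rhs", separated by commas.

  step 0 ⇒ step 1: ACCC ⇒ BB·AA·AA·AA
    A ↦ BB
    C ↦ AA
    B ↦ AC  (constrained at step 1)

A->BB, B->AC, C->AA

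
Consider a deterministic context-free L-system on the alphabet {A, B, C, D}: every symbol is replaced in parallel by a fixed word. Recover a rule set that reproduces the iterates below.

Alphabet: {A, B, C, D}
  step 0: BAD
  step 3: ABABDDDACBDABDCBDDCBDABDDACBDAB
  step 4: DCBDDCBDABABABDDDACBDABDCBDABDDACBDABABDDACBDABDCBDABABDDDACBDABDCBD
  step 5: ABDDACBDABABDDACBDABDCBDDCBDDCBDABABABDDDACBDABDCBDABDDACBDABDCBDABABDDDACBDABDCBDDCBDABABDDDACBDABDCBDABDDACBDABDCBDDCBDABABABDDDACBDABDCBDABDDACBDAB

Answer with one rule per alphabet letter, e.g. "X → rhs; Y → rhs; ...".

A->D, B->CBD, C->DDA, D->AB

  step 4 ⇒ step 5: DCBDDCBDABABABDDDACBDABDCBDABDDACBDABABDDACBDABDCBDABABDDDACBDABDCBD ⇒ AB·DDA·CBD·AB·AB·DDA·CBD·AB·D·CBD·D·CBD·D·CBD·AB·AB·AB·D·DDA·CBD·AB·D·CBD·AB·DDA·CBD·AB·D·CBD·AB·AB·D·DDA·CBD·AB·D·CBD·D·CBD·AB·AB·D·DDA·CBD·AB·D·CBD·AB·DDA·CBD·AB·D·CBD·D·CBD·AB·AB·AB·D·DDA·CBD·AB·D·CBD·AB·DDA·CBD·AB
    A ↦ D
    B ↦ CBD
    C ↦ DDA
    D ↦ AB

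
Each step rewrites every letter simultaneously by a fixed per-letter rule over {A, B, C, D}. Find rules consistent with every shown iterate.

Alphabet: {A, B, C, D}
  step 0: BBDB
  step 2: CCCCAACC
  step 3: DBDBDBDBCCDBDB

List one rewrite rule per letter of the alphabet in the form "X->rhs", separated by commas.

A->C, B->AA, C->DB, D->B

  step 2 ⇒ step 3: CCCCAACC ⇒ DB·DB·DB·DB·C·C·DB·DB
    A ↦ C
    C ↦ DB
    B ↦ AA  (constrained at step 0)
    D ↦ B  (constrained at step 0)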